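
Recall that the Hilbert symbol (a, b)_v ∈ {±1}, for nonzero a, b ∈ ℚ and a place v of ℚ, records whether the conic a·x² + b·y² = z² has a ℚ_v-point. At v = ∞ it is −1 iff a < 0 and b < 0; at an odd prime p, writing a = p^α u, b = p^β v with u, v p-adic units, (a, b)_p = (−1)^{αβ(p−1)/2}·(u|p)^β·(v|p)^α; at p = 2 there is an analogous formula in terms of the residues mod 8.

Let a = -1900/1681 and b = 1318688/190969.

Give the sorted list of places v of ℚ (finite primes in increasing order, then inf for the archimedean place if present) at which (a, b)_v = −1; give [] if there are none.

[2, 19]

Mod squares: a ≡ -19, b ≡ 2. Check v ∈ {∞, 2, 5, 7, 19, 23, 29, 41}.
v=29: a=29^0·(≡15), b=29^2·(≡15) mod 29; (15|29)=-1, (15|29)=-1; (−1)^{0·2·14}·(-1)^2·(-1)^0 = +1.
v=5: a=5^2·(≡4), b=5^0·(≡2) mod 5; (4|5)=+1, (2|5)=-1; (−1)^{2·0·2}·(+1)^0·(-1)^2 = +1.
v=∞: -19 < 0 and 2 > 0  ⇒  (a,b)_∞ = +1.
v=7: a=7^0·(≡4), b=7^2·(≡2) mod 7; (4|7)=+1, (2|7)=+1; (−1)^{0·2·3}·(+1)^2·(+1)^0 = +1.
v=23: a=23^0·(≡16), b=23^-2·(≡9) mod 23; (16|23)=+1, (9|23)=+1; (−1)^{0·-2·11}·(+1)^-2·(+1)^0 = +1.
v=41: a=41^-2·(≡27), b=41^0·(≡4) mod 41; (27|41)=-1, (4|41)=+1; (−1)^{-2·0·20}·(-1)^0·(+1)^-2 = +1.
v=19: a=19^1·(≡10), b=19^-2·(≡15) mod 19; (10|19)=-1, (15|19)=-1; (−1)^{1·-2·9}·(-1)^-2·(-1)^1 = -1.
v=2: v_2(a)=2, v_2(b)=5; units ≡ 5, 1 (mod 8); ε·ε+αω+βω = 0·0+2·0+5·1 ≡ 1  ⇒  (a,b)_2 = -1.
Ram(-19, 2) = {2, 19}; no ℚ_2-point on the conic.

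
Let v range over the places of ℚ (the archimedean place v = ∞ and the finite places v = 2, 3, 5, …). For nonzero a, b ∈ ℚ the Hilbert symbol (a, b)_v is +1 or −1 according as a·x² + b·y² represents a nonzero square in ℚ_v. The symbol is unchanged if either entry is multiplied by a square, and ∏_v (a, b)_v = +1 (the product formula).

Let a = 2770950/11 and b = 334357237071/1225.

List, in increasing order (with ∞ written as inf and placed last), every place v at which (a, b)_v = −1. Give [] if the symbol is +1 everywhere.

[11, 23, 29, 37]

Mod squares: a ≡ 24882, b ≡ 365079. Check v ∈ {∞, 2, 3, 5, 7, 11, 13, 23, 29, 37}.
v=∞: 24882 > 0 and 365079 > 0  ⇒  (a,b)_∞ = +1.
v=5: a=5^2·(≡3), b=5^-2·(≡4) mod 5; (3|5)=-1, (4|5)=+1; (−1)^{2·-2·2}·(-1)^-2·(+1)^2 = +1.
v=11: a=11^-1·(≡6), b=11^3·(≡6) mod 11; (6|11)=-1, (6|11)=-1; (−1)^{-1·3·5}·(-1)^3·(-1)^-1 = -1.
v=23: a=23^0·(≡19), b=23^1·(≡6) mod 23; (19|23)=-1, (6|23)=+1; (−1)^{0·1·11}·(-1)^1·(+1)^0 = -1.
v=37: a=37^0·(≡22), b=37^1·(≡36) mod 37; (22|37)=-1, (36|37)=+1; (−1)^{0·1·18}·(-1)^1·(+1)^0 = -1.
v=7: a=7^2·(≡1), b=7^-2·(≡1) mod 7; (1|7)=+1, (1|7)=+1; (−1)^{2·-2·3}·(+1)^-2·(+1)^2 = +1.
v=13: a=13^1·(≡12), b=13^1·(≡12) mod 13; (12|13)=+1, (12|13)=+1; (−1)^{1·1·6}·(+1)^1·(+1)^1 = +1.
v=3: a=3^1·(≡2), b=3^3·(≡1) mod 3; (2|3)=-1, (1|3)=+1; (−1)^{1·3·1}·(-1)^3·(+1)^1 = +1.
v=2: v_2(a)=1, v_2(b)=0; units ≡ 1, 7 (mod 8); ε·ε+αω+βω = 0·1+1·0+0·0 ≡ 0  ⇒  (a,b)_2 = +1.
v=29: a=29^1·(≡18), b=29^2·(≡12) mod 29; (18|29)=-1, (12|29)=-1; (−1)^{1·2·14}·(-1)^2·(-1)^1 = -1.
|Ram(24882, 365079)| = 4, even; anisotropic at {11, 23, 29, 37}.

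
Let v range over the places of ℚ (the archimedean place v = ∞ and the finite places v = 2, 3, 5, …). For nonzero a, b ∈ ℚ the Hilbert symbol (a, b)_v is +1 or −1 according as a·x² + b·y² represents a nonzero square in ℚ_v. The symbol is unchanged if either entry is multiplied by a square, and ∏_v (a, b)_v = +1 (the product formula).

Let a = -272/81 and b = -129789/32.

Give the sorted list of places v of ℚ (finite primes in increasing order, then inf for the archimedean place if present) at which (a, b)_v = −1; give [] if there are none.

(a, b) ≡ (-17, -28842) mod (ℚ^×)²; places V = {2, 3, 11, 17, 19, 23, ∞}.
(a,b)_3: α=-4, u≡1; β=3, v≡1 (mod 3); (1|3)=+1, (1|3)=+1; sign (−1)^0·+1^3·+1^-4 = +1.
(a,b)_17: α=1, u≡4; β=0, v≡14 (mod 17); (4|17)=+1, (14|17)=-1; sign (−1)^0·+1^0·-1^1 = -1.
(a,b)_2: α=4, β=-5; u≡7, v≡3 (mod 8); ε(u)ε(v)=1·1, αω(v)=4·1, βω(u)=-5·0; sum ≡ 1  ⇒  -1.
(a,b)_19: α=0, u≡14; β=1, v≡8 (mod 19); (14|19)=-1, (8|19)=-1; sign (−1)^0·-1^1·-1^0 = -1.
(a,b)_∞: sgn(-17)=−, sgn(-28842)=−, so -1.
(a,b)_23: α=0, u≡8; β=1, v≡17 (mod 23); (8|23)=+1, (17|23)=-1; sign (−1)^0·+1^1·-1^0 = +1.
(a,b)_11: α=0, u≡9; β=1, v≡7 (mod 11); (9|11)=+1, (7|11)=-1; sign (−1)^0·+1^1·-1^0 = +1.
Ram(-17, -28842) = {2, 17, 19, ∞}; no ℚ_2-point on the conic.

[2, 17, 19, inf]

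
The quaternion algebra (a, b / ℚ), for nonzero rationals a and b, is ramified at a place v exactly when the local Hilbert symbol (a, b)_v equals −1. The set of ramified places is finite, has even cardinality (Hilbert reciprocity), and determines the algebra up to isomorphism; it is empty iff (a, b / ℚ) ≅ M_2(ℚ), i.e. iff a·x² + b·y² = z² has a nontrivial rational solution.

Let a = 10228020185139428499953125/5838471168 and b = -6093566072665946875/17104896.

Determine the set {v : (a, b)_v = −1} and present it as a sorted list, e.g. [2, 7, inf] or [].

[17, 29]

(a, b) ≡ (504339, -20735) mod (ℚ^×)²; places V = {2, 3, 5, 7, 11, 13, 17, 29, 31, ∞}.
(a,b)_5: α=6, u≡4; β=5, v≡2 (mod 5); (4|5)=+1, (2|5)=-1; sign (−1)^0·+1^5·-1^6 = +1.
(a,b)_31: α=3, u≡7; β=2, v≡20 (mod 31); (7|31)=+1, (20|31)=+1; sign (−1)^0·+1^2·+1^3 = +1.
(a,b)_3: α=-1, u≡2; β=-2, v≡1 (mod 3); (2|3)=-1, (1|3)=+1; sign (−1)^0·-1^-2·+1^-1 = +1.
(a,b)_17: α=3, u≡15; β=2, v≡3 (mod 17); (15|17)=+1, (3|17)=-1; sign (−1)^0·+1^2·-1^3 = -1.
(a,b)_∞: sgn(504339)=+, sgn(-20735)=−, so +1.
(a,b)_7: α=6, u≡3; β=4, v≡3 (mod 7); (3|7)=-1, (3|7)=-1; sign (−1)^0·-1^4·-1^6 = +1.
(a,b)_11: α=3, u≡5; β=3, v≡7 (mod 11); (5|11)=+1, (7|11)=-1; sign (−1)^1·+1^3·-1^3 = +1.
(a,b)_13: α=4, u≡9; β=3, v≡4 (mod 13); (9|13)=+1, (4|13)=+1; sign (−1)^0·+1^3·+1^4 = +1.
(a,b)_2: α=-26, β=-16; u≡3, v≡1 (mod 8); ε(u)ε(v)=1·0, αω(v)=-26·0, βω(u)=-16·1; sum ≡ 0  ⇒  +1.
(a,b)_29: α=-1, u≡5; β=-1, v≡18 (mod 29); (5|29)=+1, (18|29)=-1; sign (−1)^0·+1^-1·-1^-1 = -1.
|Ram(504339, -20735)| = 2, even; anisotropic at {17, 29}.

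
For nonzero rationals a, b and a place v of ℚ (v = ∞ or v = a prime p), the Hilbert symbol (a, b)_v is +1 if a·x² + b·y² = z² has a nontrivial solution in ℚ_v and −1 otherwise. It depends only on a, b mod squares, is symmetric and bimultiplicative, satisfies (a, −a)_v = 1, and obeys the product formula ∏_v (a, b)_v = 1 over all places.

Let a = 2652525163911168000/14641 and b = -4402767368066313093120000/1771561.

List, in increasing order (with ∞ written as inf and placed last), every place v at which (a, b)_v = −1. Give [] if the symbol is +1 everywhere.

[2, 3, 5, 7, 13, 19]

(a, b) ≡ (455, -57) mod (ℚ^×)²; places V = {2, 3, 5, 7, 11, 13, 19, 23, ∞}.
(a,b)_5: α=3, u≡4; β=4, v≡3 (mod 5); (4|5)=+1, (3|5)=-1; sign (−1)^0·+1^4·-1^3 = -1.
(a,b)_7: α=3, u≡4; β=4, v≡3 (mod 7); (4|7)=+1, (3|7)=-1; sign (−1)^0·+1^4·-1^3 = -1.
(a,b)_19: α=2, u≡13; β=3, v≡1 (mod 19); (13|19)=-1, (1|19)=+1; sign (−1)^0·-1^3·+1^2 = -1.
(a,b)_11: α=-4, u≡4; β=-6, v≡9 (mod 11); (4|11)=+1, (9|11)=+1; sign (−1)^0·+1^-6·+1^-4 = +1.
(a,b)_3: α=2, u≡2; β=3, v≡2 (mod 3); (2|3)=-1, (2|3)=-1; sign (−1)^0·-1^3·-1^2 = -1.
(a,b)_23: α=2, u≡2; β=2, v≡8 (mod 23); (2|23)=+1, (8|23)=+1; sign (−1)^0·+1^2·+1^2 = +1.
(a,b)_13: α=3, u≡1; β=4, v≡8 (mod 13); (1|13)=+1, (8|13)=-1; sign (−1)^0·+1^4·-1^3 = -1.
(a,b)_2: α=14, β=20; u≡7, v≡7 (mod 8); ε(u)ε(v)=1·1, αω(v)=14·0, βω(u)=20·0; sum ≡ 1  ⇒  -1.
(a,b)_∞: sgn(455)=+, sgn(-57)=−, so +1.
|Ram(455, -57)| = 6, even; anisotropic at {2, 3, 5, 7, 13, 19}.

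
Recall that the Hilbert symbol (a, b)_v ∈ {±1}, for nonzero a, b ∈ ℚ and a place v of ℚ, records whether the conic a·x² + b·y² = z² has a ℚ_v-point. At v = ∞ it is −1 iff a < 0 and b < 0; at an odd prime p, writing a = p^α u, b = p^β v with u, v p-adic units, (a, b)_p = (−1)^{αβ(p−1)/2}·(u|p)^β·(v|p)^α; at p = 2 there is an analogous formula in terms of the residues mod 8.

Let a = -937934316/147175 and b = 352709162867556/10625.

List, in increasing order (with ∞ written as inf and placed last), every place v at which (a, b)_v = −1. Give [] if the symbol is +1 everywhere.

[11, 19]

Mod squares: a ≡ -77, b ≡ 3553. Check v ∈ {∞, 2, 3, 5, 7, 11, 17, 19, 29}.
v=3: a=3^10·(≡1), b=3^20·(≡1) mod 3; (1|3)=+1, (1|3)=+1; (−1)^{10·20·1}·(+1)^20·(+1)^10 = +1.
v=7: a=7^-1·(≡6), b=7^0·(≡2) mod 7; (6|7)=-1, (2|7)=+1; (−1)^{-1·0·3}·(-1)^0·(+1)^-1 = +1.
v=11: a=11^1·(≡5), b=11^3·(≡1) mod 11; (5|11)=+1, (1|11)=+1; (−1)^{1·3·5}·(+1)^3·(+1)^1 = -1.
v=2: v_2(a)=2, v_2(b)=2; units ≡ 3, 1 (mod 8); ε·ε+αω+βω = 1·0+2·0+2·1 ≡ 0  ⇒  (a,b)_2 = +1.
v=17: a=17^0·(≡9), b=17^-1·(≡6) mod 17; (9|17)=+1, (6|17)=-1; (−1)^{0·-1·8}·(+1)^-1·(-1)^0 = +1.
v=29: a=29^-2·(≡11), b=29^0·(≡17) mod 29; (11|29)=-1, (17|29)=-1; (−1)^{-2·0·14}·(-1)^0·(-1)^-2 = +1.
v=∞: -77 < 0 and 3553 > 0  ⇒  (a,b)_∞ = +1.
v=5: a=5^-2·(≡2), b=5^-4·(≡3) mod 5; (2|5)=-1, (3|5)=-1; (−1)^{-2·-4·2}·(-1)^-4·(-1)^-2 = +1.
v=19: a=19^2·(≡18), b=19^1·(≡9) mod 19; (18|19)=-1, (9|19)=+1; (−1)^{2·1·9}·(-1)^1·(+1)^2 = -1.
Ram(-77, 3553) = {11, 19}; no ℚ_11-point on the conic.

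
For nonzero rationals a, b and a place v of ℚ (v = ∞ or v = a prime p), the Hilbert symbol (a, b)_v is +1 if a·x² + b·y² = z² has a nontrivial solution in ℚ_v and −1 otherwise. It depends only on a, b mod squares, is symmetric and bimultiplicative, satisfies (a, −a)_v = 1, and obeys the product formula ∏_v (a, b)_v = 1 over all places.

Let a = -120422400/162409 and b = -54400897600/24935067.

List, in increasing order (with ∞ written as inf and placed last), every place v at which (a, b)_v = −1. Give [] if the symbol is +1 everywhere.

[2, inf]

(a, b) ≡ (-6, -3) mod (ℚ^×)²; places V = {2, 3, 5, 7, 13, 17, 31, ∞}.
(a,b)_31: α=-2, u≡1; β=-4, v≡4 (mod 31); (1|31)=+1, (4|31)=+1; sign (−1)^0·+1^-4·+1^-2 = +1.
(a,b)_2: α=15, β=6; u≡5, v≡5 (mod 8); ε(u)ε(v)=0·0, αω(v)=15·1, βω(u)=6·1; sum ≡ 1  ⇒  -1.
(a,b)_13: α=-2, u≡7; β=0, v≡3 (mod 13); (7|13)=-1, (3|13)=+1; sign (−1)^0·-1^0·+1^-2 = +1.
(a,b)_7: α=2, u≡1; β=6, v≡2 (mod 7); (1|7)=+1, (2|7)=+1; sign (−1)^0·+1^6·+1^2 = +1.
(a,b)_5: α=2, u≡1; β=2, v≡3 (mod 5); (1|5)=+1, (3|5)=-1; sign (−1)^0·+1^2·-1^2 = +1.
(a,b)_17: α=0, u≡3; β=2, v≡3 (mod 17); (3|17)=-1, (3|17)=-1; sign (−1)^0·-1^2·-1^0 = +1.
(a,b)_3: α=1, u≡1; β=-3, v≡2 (mod 3); (1|3)=+1, (2|3)=-1; sign (−1)^1·+1^-3·-1^1 = +1.
(a,b)_∞: sgn(-6)=−, sgn(-3)=−, so -1.
|Ram(-6, -3)| = 2, even; anisotropic at {2, ∞}.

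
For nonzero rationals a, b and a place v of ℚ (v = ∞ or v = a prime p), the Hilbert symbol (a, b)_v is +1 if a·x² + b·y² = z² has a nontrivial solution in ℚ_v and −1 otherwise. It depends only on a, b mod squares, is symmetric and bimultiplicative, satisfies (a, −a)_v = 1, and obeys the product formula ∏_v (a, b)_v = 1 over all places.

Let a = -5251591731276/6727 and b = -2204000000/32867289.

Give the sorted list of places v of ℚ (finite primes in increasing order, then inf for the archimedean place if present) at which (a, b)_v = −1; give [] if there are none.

[11, 19, 29, inf]

Mod squares: a ≡ -77, b ≡ -551. Check v ∈ {∞, 2, 3, 5, 7, 11, 13, 19, 29, 31}.
v=11: a=11^3·(≡1), b=11^0·(≡10) mod 11; (1|11)=+1, (10|11)=-1; (−1)^{3·0·5}·(+1)^0·(-1)^3 = -1.
v=29: a=29^2·(≡18), b=29^1·(≡8) mod 29; (18|29)=-1, (8|29)=-1; (−1)^{2·1·14}·(-1)^1·(-1)^2 = -1.
v=3: a=3^2·(≡1), b=3^-4·(≡1) mod 3; (1|3)=+1, (1|3)=+1; (−1)^{2·-4·1}·(+1)^-4·(+1)^2 = +1.
v=13: a=13^0·(≡1), b=13^-2·(≡6) mod 13; (1|13)=+1, (6|13)=-1; (−1)^{0·-2·6}·(+1)^-2·(-1)^0 = +1.
v=5: a=5^0·(≡2), b=5^6·(≡1) mod 5; (2|5)=-1, (1|5)=+1; (−1)^{0·6·2}·(-1)^6·(+1)^0 = +1.
v=19: a=19^4·(≡10), b=19^1·(≡9) mod 19; (10|19)=-1, (9|19)=+1; (−1)^{4·1·9}·(-1)^1·(+1)^4 = -1.
v=7: a=7^-1·(≡6), b=7^-4·(≡2) mod 7; (6|7)=-1, (2|7)=+1; (−1)^{-1·-4·3}·(-1)^-4·(+1)^-1 = +1.
v=31: a=31^-2·(≡5), b=31^0·(≡14) mod 31; (5|31)=+1, (14|31)=+1; (−1)^{-2·0·15}·(+1)^0·(+1)^-2 = +1.
v=2: v_2(a)=2, v_2(b)=8; units ≡ 3, 1 (mod 8); ε·ε+αω+βω = 1·0+2·0+8·1 ≡ 0  ⇒  (a,b)_2 = +1.
v=∞: -77 < 0 and -551 < 0  ⇒  (a,b)_∞ = -1.
Ram(-77, -551) = {11, 19, 29, ∞}; no ℚ_11-point on the conic.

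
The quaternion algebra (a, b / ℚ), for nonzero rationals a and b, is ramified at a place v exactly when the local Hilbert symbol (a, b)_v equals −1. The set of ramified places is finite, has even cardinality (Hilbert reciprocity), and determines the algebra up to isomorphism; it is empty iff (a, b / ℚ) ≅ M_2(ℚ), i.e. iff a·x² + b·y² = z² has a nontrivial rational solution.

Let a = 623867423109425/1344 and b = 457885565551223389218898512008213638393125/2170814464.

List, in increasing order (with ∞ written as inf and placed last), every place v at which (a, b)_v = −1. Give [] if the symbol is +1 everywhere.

[7, 11, 23, 47]

(a, b) ≡ (128303637, 15113461) mod (ℚ^×)²; places V = {2, 3, 5, 7, 11, 13, 19, 23, 31, 41, 43, 47, ∞}.
(a,b)_11: α=1, u≡10; β=3, v≡6 (mod 11); (10|11)=-1, (6|11)=-1; sign (−1)^1·-1^3·-1^1 = -1.
(a,b)_41: α=1, u≡25; β=3, v≡25 (mod 41); (25|41)=+1, (25|41)=+1; sign (−1)^0·+1^3·+1^1 = +1.
(a,b)_19: α=1, u≡14; β=2, v≡11 (mod 19); (14|19)=-1, (11|19)=+1; sign (−1)^0·-1^2·+1^1 = +1.
(a,b)_∞: sgn(128303637)=+, sgn(15113461)=+, so +1.
(a,b)_47: α=2, u≡29; β=5, v≡14 (mod 47); (29|47)=-1, (14|47)=+1; sign (−1)^0·-1^5·+1^2 = -1.
(a,b)_7: α=-1, u≡4; β=-2, v≡3 (mod 7); (4|7)=+1, (3|7)=-1; sign (−1)^0·+1^-2·-1^-1 = -1.
(a,b)_2: α=-6, β=-18; u≡5, v≡5 (mod 8); ε(u)ε(v)=0·0, αω(v)=-6·1, βω(u)=-18·1; sum ≡ 0  ⇒  +1.
(a,b)_3: α=-1, u≡2; β=4, v≡1 (mod 3); (2|3)=-1, (1|3)=+1; sign (−1)^0·-1^4·+1^-1 = +1.
(a,b)_31: α=1, u≡30; β=5, v≡1 (mod 31); (30|31)=-1, (1|31)=+1; sign (−1)^1·-1^5·+1^1 = +1.
(a,b)_5: α=2, u≡3; β=4, v≡1 (mod 5); (3|5)=-1, (1|5)=+1; sign (−1)^0·-1^4·+1^2 = +1.
(a,b)_43: α=2, u≡34; β=4, v≡31 (mod 43); (34|43)=-1, (31|43)=+1; sign (−1)^0·-1^4·+1^2 = +1.
(a,b)_13: α=0, u≡8; β=-2, v≡1 (mod 13); (8|13)=-1, (1|13)=+1; sign (−1)^0·-1^-2·+1^0 = +1.
(a,b)_23: α=1, u≡17; β=3, v≡14 (mod 23); (17|23)=-1, (14|23)=-1; sign (−1)^1·-1^3·-1^1 = -1.
Ram(128303637, 15113461) = {7, 11, 23, 47}; no ℚ_7-point on the conic.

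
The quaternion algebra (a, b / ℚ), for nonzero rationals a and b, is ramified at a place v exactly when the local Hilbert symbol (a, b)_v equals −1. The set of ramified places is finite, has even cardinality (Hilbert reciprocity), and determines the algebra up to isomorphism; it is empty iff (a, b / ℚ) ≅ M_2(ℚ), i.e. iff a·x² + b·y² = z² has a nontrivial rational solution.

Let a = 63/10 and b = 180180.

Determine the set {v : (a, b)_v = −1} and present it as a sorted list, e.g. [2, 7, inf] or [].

Mod squares: a ≡ 70, b ≡ 5005. Check v ∈ {∞, 2, 3, 5, 7, 11, 13}.
v=13: a=13^0·(≡5), b=13^1·(≡2) mod 13; (5|13)=-1, (2|13)=-1; (−1)^{0·1·6}·(-1)^1·(-1)^0 = -1.
v=∞: 70 > 0 and 5005 > 0  ⇒  (a,b)_∞ = +1.
v=7: a=7^1·(≡3), b=7^1·(≡1) mod 7; (3|7)=-1, (1|7)=+1; (−1)^{1·1·3}·(-1)^1·(+1)^1 = +1.
v=11: a=11^0·(≡3), b=11^1·(≡1) mod 11; (3|11)=+1, (1|11)=+1; (−1)^{0·1·5}·(+1)^1·(+1)^0 = +1.
v=3: a=3^2·(≡1), b=3^2·(≡1) mod 3; (1|3)=+1, (1|3)=+1; (−1)^{2·2·1}·(+1)^2·(+1)^2 = +1.
v=5: a=5^-1·(≡4), b=5^1·(≡1) mod 5; (4|5)=+1, (1|5)=+1; (−1)^{-1·1·2}·(+1)^1·(+1)^-1 = +1.
v=2: v_2(a)=-1, v_2(b)=2; units ≡ 3, 5 (mod 8); ε·ε+αω+βω = 1·0+-1·1+2·1 ≡ 1  ⇒  (a,b)_2 = -1.
Ram(70, 5005) = {2, 13}; no ℚ_2-point on the conic.

[2, 13]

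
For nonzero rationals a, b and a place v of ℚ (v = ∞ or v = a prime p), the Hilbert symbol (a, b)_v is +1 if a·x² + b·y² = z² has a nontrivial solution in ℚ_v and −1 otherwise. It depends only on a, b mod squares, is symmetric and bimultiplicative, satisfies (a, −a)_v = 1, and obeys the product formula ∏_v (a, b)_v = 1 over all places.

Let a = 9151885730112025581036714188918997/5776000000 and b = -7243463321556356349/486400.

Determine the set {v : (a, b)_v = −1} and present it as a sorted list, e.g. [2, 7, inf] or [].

Mod squares: a ≡ 13, b ≡ -2208351. Check v ∈ {∞, 2, 3, 5, 7, 13, 17, 19, 43, 53}.
v=53: a=53^2·(≡25), b=53^1·(≡4) mod 53; (25|53)=+1, (4|53)=+1; (−1)^{2·1·26}·(+1)^1·(+1)^2 = +1.
v=13: a=13^3·(≡9), b=13^2·(≡6) mod 13; (9|13)=+1, (6|13)=-1; (−1)^{3·2·6}·(+1)^2·(-1)^3 = -1.
v=∞: 13 > 0 and -2208351 < 0  ⇒  (a,b)_∞ = +1.
v=2: v_2(a)=-10, v_2(b)=-10; units ≡ 5, 1 (mod 8); ε·ε+αω+βω = 0·0+-10·0+-10·1 ≡ 0  ⇒  (a,b)_2 = +1.
v=7: a=7^6·(≡5), b=7^4·(≡1) mod 7; (5|7)=-1, (1|7)=+1; (−1)^{6·4·3}·(-1)^4·(+1)^6 = +1.
v=17: a=17^6·(≡1), b=17^3·(≡5) mod 17; (1|17)=+1, (5|17)=-1; (−1)^{6·3·8}·(+1)^3·(-1)^6 = +1.
v=43: a=43^2·(≡21), b=43^1·(≡34) mod 43; (21|43)=+1, (34|43)=-1; (−1)^{2·1·21}·(+1)^1·(-1)^2 = +1.
v=19: a=19^-2·(≡15), b=19^-1·(≡15) mod 19; (15|19)=-1, (15|19)=-1; (−1)^{-2·-1·9}·(-1)^-1·(-1)^-2 = -1.
v=3: a=3^24·(≡1), b=3^13·(≡2) mod 3; (1|3)=+1, (2|3)=-1; (−1)^{24·13·1}·(+1)^13·(-1)^24 = +1.
v=5: a=5^-6·(≡3), b=5^-2·(≡1) mod 5; (3|5)=-1, (1|5)=+1; (−1)^{-6·-2·2}·(-1)^-2·(+1)^-6 = +1.
Ram(13, -2208351) = {13, 19}; no ℚ_13-point on the conic.

[13, 19]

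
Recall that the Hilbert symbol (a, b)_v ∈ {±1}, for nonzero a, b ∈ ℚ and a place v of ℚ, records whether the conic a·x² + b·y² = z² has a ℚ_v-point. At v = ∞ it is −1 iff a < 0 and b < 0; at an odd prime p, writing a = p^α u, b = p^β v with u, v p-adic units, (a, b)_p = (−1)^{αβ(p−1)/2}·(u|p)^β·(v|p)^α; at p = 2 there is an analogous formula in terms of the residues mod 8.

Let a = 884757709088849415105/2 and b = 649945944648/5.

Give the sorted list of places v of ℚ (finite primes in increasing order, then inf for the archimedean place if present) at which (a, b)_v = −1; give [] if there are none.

Mod squares: a ≡ 4290, b ≡ 10010. Check v ∈ {∞, 2, 3, 5, 7, 11, 13, 19, 29}.
v=3: a=3^3·(≡2), b=3^4·(≡2) mod 3; (2|3)=-1, (2|3)=-1; (−1)^{3·4·1}·(-1)^4·(-1)^3 = -1.
v=13: a=13^5·(≡7), b=13^3·(≡3) mod 13; (7|13)=-1, (3|13)=+1; (−1)^{5·3·6}·(-1)^3·(+1)^5 = -1.
v=∞: 4290 > 0 and 10010 > 0  ⇒  (a,b)_∞ = +1.
v=2: v_2(a)=-1, v_2(b)=3; units ≡ 1, 5 (mod 8); ε·ε+αω+βω = 0·0+-1·1+3·0 ≡ 1  ⇒  (a,b)_2 = -1.
v=29: a=29^2·(≡12), b=29^0·(≡22) mod 29; (12|29)=-1, (22|29)=+1; (−1)^{2·0·14}·(-1)^0·(+1)^2 = +1.
v=11: a=11^5·(≡3), b=11^3·(≡10) mod 11; (3|11)=+1, (10|11)=-1; (−1)^{5·3·5}·(+1)^3·(-1)^5 = +1.
v=5: a=5^1·(≡3), b=5^-1·(≡3) mod 5; (3|5)=-1, (3|5)=-1; (−1)^{1·-1·2}·(-1)^-1·(-1)^1 = +1.
v=19: a=19^4·(≡15), b=19^0·(≡1) mod 19; (15|19)=-1, (1|19)=+1; (−1)^{4·0·9}·(-1)^0·(+1)^4 = +1.
v=7: a=7^0·(≡3), b=7^3·(≡2) mod 7; (3|7)=-1, (2|7)=+1; (−1)^{0·3·3}·(-1)^3·(+1)^0 = -1.
(4290, 10010 / ℚ) ramifies at {2, 3, 7, 13}: a division algebra.

[2, 3, 7, 13]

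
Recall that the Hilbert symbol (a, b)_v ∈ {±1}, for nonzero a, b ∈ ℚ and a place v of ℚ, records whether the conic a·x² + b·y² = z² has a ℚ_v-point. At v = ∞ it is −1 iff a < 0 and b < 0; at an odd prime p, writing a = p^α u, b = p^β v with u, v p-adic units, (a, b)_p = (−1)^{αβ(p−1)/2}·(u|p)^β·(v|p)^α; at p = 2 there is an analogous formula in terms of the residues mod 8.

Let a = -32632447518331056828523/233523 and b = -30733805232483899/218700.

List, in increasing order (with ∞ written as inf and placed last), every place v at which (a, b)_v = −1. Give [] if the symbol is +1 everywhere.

[2, 13, 29, 43, 47, inf]

Mod squares: a ≡ -62049, b ≡ -65882201073. Check v ∈ {∞, 2, 3, 5, 7, 13, 19, 29, 31, 37, 41, 43, 47}.
v=7: a=7^2·(≡6), b=7^2·(≡1) mod 7; (6|7)=-1, (1|7)=+1; (−1)^{2·2·3}·(-1)^2·(+1)^2 = +1.
v=47: a=47^2·(≡23), b=47^1·(≡28) mod 47; (23|47)=-1, (28|47)=+1; (−1)^{2·1·23}·(-1)^1·(+1)^2 = -1.
v=37: a=37^1·(≡1), b=37^1·(≡9) mod 37; (1|37)=+1, (9|37)=+1; (−1)^{1·1·18}·(+1)^1·(+1)^1 = +1.
v=43: a=43^1·(≡28), b=43^1·(≡22) mod 43; (28|43)=-1, (22|43)=-1; (−1)^{1·1·21}·(-1)^1·(-1)^1 = -1.
v=2: v_2(a)=0, v_2(b)=-2; units ≡ 7, 7 (mod 8); ε·ε+αω+βω = 1·1+0·0+-2·0 ≡ 1  ⇒  (a,b)_2 = -1.
v=3: a=3^-5·(≡2), b=3^-7·(≡1) mod 3; (2|3)=-1, (1|3)=+1; (−1)^{-5·-7·1}·(-1)^-7·(+1)^-5 = +1.
v=13: a=13^5·(≡2), b=13^5·(≡4) mod 13; (2|13)=-1, (4|13)=+1; (−1)^{5·5·6}·(-1)^5·(+1)^5 = -1.
v=29: a=29^2·(≡8), b=29^1·(≡6) mod 29; (8|29)=-1, (6|29)=+1; (−1)^{2·1·14}·(-1)^1·(+1)^2 = -1.
v=∞: -62049 < 0 and -65882201073 < 0  ⇒  (a,b)_∞ = -1.
v=5: a=5^0·(≡4), b=5^-2·(≡2) mod 5; (4|5)=+1, (2|5)=-1; (−1)^{0·-2·2}·(+1)^-2·(-1)^0 = +1.
v=31: a=31^-2·(≡15), b=31^0·(≡4) mod 31; (15|31)=-1, (4|31)=+1; (−1)^{-2·0·15}·(-1)^0·(+1)^-2 = +1.
v=41: a=41^2·(≡21), b=41^1·(≡29) mod 41; (21|41)=+1, (29|41)=-1; (−1)^{2·1·20}·(+1)^1·(-1)^2 = +1.
v=19: a=19^2·(≡5), b=19^1·(≡4) mod 19; (5|19)=+1, (4|19)=+1; (−1)^{2·1·9}·(+1)^1·(+1)^2 = +1.
|Ram(-62049, -65882201073)| = 6, even; anisotropic at {2, 13, 29, 43, 47, ∞}.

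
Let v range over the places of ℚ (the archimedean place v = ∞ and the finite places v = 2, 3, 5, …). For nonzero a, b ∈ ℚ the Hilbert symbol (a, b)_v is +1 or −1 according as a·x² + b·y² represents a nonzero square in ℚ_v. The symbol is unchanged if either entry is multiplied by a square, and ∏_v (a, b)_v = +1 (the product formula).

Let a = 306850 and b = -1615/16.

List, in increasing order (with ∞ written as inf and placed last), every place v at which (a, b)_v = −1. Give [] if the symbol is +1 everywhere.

(a, b) ≡ (34, -1615) mod (ℚ^×)²; places V = {2, 5, 17, 19, ∞}.
(a,b)_17: α=1, u≡13; β=1, v≡10 (mod 17); (13|17)=+1, (10|17)=-1; sign (−1)^0·+1^1·-1^1 = -1.
(a,b)_19: α=2, u≡14; β=1, v≡3 (mod 19); (14|19)=-1, (3|19)=-1; sign (−1)^0·-1^1·-1^2 = -1.
(a,b)_2: α=1, β=-4; u≡1, v≡1 (mod 8); ε(u)ε(v)=0·0, αω(v)=1·0, βω(u)=-4·0; sum ≡ 0  ⇒  +1.
(a,b)_∞: sgn(34)=+, sgn(-1615)=−, so +1.
(a,b)_5: α=2, u≡4; β=1, v≡2 (mod 5); (4|5)=+1, (2|5)=-1; sign (−1)^0·+1^1·-1^2 = +1.
|Ram(34, -1615)| = 2, even; anisotropic at {17, 19}.

[17, 19]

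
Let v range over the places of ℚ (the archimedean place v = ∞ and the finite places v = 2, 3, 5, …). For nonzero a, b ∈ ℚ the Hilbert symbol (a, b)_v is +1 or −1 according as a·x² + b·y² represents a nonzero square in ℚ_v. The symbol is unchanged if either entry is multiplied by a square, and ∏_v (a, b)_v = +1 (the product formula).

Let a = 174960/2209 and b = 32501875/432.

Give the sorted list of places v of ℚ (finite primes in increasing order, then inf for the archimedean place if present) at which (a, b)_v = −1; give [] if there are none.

[19, 23]

Mod squares: a ≡ 15, b ≡ 156009. Check v ∈ {∞, 2, 3, 5, 7, 17, 19, 23, 47}.
v=47: a=47^-2·(≡26), b=47^0·(≡17) mod 47; (26|47)=-1, (17|47)=+1; (−1)^{-2·0·23}·(-1)^0·(+1)^-2 = +1.
v=5: a=5^1·(≡3), b=5^4·(≡4) mod 5; (3|5)=-1, (4|5)=+1; (−1)^{1·4·2}·(-1)^4·(+1)^1 = +1.
v=3: a=3^7·(≡2), b=3^-3·(≡1) mod 3; (2|3)=-1, (1|3)=+1; (−1)^{7·-3·1}·(-1)^-3·(+1)^7 = +1.
v=2: v_2(a)=4, v_2(b)=-4; units ≡ 7, 1 (mod 8); ε·ε+αω+βω = 1·0+4·0+-4·0 ≡ 0  ⇒  (a,b)_2 = +1.
v=∞: 15 > 0 and 156009 > 0  ⇒  (a,b)_∞ = +1.
v=19: a=19^0·(≡13), b=19^1·(≡8) mod 19; (13|19)=-1, (8|19)=-1; (−1)^{0·1·9}·(-1)^1·(-1)^0 = -1.
v=7: a=7^0·(≡4), b=7^1·(≡5) mod 7; (4|7)=+1, (5|7)=-1; (−1)^{0·1·3}·(+1)^1·(-1)^0 = +1.
v=23: a=23^0·(≡22), b=23^1·(≡22) mod 23; (22|23)=-1, (22|23)=-1; (−1)^{0·1·11}·(-1)^1·(-1)^0 = -1.
v=17: a=17^0·(≡4), b=17^1·(≡3) mod 17; (4|17)=+1, (3|17)=-1; (−1)^{0·1·8}·(+1)^1·(-1)^0 = +1.
|Ram(15, 156009)| = 2, even; anisotropic at {19, 23}.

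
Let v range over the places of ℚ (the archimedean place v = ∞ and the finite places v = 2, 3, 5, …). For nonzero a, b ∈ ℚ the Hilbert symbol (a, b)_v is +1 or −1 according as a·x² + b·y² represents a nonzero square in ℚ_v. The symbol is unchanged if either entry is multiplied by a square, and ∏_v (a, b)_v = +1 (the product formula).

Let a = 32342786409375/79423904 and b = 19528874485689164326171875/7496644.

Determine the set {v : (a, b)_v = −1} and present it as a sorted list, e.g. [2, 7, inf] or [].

(a, b) ≡ (332630, 203) mod (ℚ^×)²; places V = {2, 3, 5, 7, 13, 29, 31, 37, 47, ∞}.
(a,b)_37: α=-3, u≡12; β=-4, v≡6 (mod 37); (12|37)=+1, (6|37)=-1; sign (−1)^0·+1^-4·-1^-3 = -1.
(a,b)_7: α=-2, u≡2; β=1, v≡4 (mod 7); (2|7)=+1, (4|7)=+1; sign (−1)^0·+1^1·+1^-2 = +1.
(a,b)_29: α=3, u≡21; β=5, v≡4 (mod 29); (21|29)=-1, (4|29)=+1; sign (−1)^0·-1^5·+1^3 = -1.
(a,b)_31: α=1, u≡14; β=2, v≡6 (mod 31); (14|31)=+1, (6|31)=-1; sign (−1)^0·+1^2·-1^1 = -1.
(a,b)_3: α=4, u≡2; β=8, v≡2 (mod 3); (2|3)=-1, (2|3)=-1; sign (−1)^0·-1^8·-1^4 = +1.
(a,b)_47: α=0, u≡33; β=2, v≡45 (mod 47); (33|47)=-1, (45|47)=-1; sign (−1)^0·-1^2·-1^0 = +1.
(a,b)_2: α=-5, β=-2; u≡3, v≡3 (mod 8); ε(u)ε(v)=1·1, αω(v)=-5·1, βω(u)=-2·1; sum ≡ 0  ⇒  +1.
(a,b)_13: α=2, u≡10; β=0, v≡8 (mod 13); (10|13)=+1, (8|13)=-1; sign (−1)^0·+1^0·-1^2 = +1.
(a,b)_5: α=5, u≡4; β=10, v≡3 (mod 5); (4|5)=+1, (3|5)=-1; sign (−1)^0·+1^10·-1^5 = -1.
(a,b)_∞: sgn(332630)=+, sgn(203)=+, so +1.
|Ram(332630, 203)| = 4, even; anisotropic at {5, 29, 31, 37}.

[5, 29, 31, 37]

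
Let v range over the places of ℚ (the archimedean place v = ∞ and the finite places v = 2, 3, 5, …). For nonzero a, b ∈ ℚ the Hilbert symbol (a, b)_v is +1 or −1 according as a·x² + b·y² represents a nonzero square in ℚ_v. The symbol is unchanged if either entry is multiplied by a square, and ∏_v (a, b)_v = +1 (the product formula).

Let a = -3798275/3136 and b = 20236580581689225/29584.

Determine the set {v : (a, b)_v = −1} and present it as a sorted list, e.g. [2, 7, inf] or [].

[13, 29]

Mod squares: a ≡ -899, b ≡ 481. Check v ∈ {∞, 2, 3, 5, 7, 13, 29, 31, 37, 43}.
v=31: a=31^1·(≡16), b=31^2·(≡19) mod 31; (16|31)=+1, (19|31)=+1; (−1)^{1·2·15}·(+1)^2·(+1)^1 = +1.
v=∞: -899 < 0 and 481 > 0  ⇒  (a,b)_∞ = +1.
v=13: a=13^2·(≡5), b=13^3·(≡6) mod 13; (5|13)=-1, (6|13)=-1; (−1)^{2·3·6}·(-1)^3·(-1)^2 = -1.
v=37: a=37^0·(≡25), b=37^3·(≡20) mod 37; (25|37)=+1, (20|37)=-1; (−1)^{0·3·18}·(+1)^3·(-1)^0 = +1.
v=2: v_2(a)=-6, v_2(b)=-4; units ≡ 5, 1 (mod 8); ε·ε+αω+βω = 0·0+-6·0+-4·1 ≡ 0  ⇒  (a,b)_2 = +1.
v=5: a=5^2·(≡4), b=5^2·(≡1) mod 5; (4|5)=+1, (1|5)=+1; (−1)^{2·2·2}·(+1)^2·(+1)^2 = +1.
v=43: a=43^0·(≡14), b=43^-2·(≡3) mod 43; (14|43)=+1, (3|43)=-1; (−1)^{0·-2·21}·(+1)^-2·(-1)^0 = +1.
v=3: a=3^0·(≡1), b=3^2·(≡1) mod 3; (1|3)=+1, (1|3)=+1; (−1)^{0·2·1}·(+1)^2·(+1)^0 = +1.
v=7: a=7^-2·(≡2), b=7^0·(≡6) mod 7; (2|7)=+1, (6|7)=-1; (−1)^{-2·0·3}·(+1)^0·(-1)^-2 = +1.
v=29: a=29^1·(≡19), b=29^2·(≡3) mod 29; (19|29)=-1, (3|29)=-1; (−1)^{1·2·14}·(-1)^2·(-1)^1 = -1.
|Ram(-899, 481)| = 2, even; anisotropic at {13, 29}.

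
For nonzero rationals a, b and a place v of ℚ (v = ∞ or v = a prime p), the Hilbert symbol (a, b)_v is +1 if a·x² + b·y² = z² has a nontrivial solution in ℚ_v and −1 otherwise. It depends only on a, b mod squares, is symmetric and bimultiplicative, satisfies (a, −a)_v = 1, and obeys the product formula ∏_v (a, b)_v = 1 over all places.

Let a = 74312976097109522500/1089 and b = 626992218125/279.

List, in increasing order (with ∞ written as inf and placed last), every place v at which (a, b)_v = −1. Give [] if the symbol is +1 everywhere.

[7, 13, 41, 43]

(a, b) ≡ (481, 184016651) mod (ℚ^×)²; places V = {2, 3, 5, 7, 11, 13, 31, 37, 41, 43, ∞}.
(a,b)_37: α=1, u≡15; β=1, v≡18 (mod 37); (15|37)=-1, (18|37)=-1; sign (−1)^0·-1^1·-1^1 = +1.
(a,b)_5: α=4, u≡4; β=4, v≡1 (mod 5); (4|5)=+1, (1|5)=+1; sign (−1)^0·+1^4·+1^4 = +1.
(a,b)_43: α=2, u≡8; β=1, v≡24 (mod 43); (8|43)=-1, (24|43)=+1; sign (−1)^0·-1^1·+1^2 = -1.
(a,b)_∞: sgn(481)=+, sgn(184016651)=+, so +1.
(a,b)_7: α=6, u≡3; β=1, v≡3 (mod 7); (3|7)=-1, (3|7)=-1; sign (−1)^0·-1^1·-1^6 = -1.
(a,b)_2: α=2, β=0; u≡1, v≡3 (mod 8); ε(u)ε(v)=0·1, αω(v)=2·1, βω(u)=0·0; sum ≡ 0  ⇒  +1.
(a,b)_3: α=-2, u≡1; β=-2, v≡2 (mod 3); (1|3)=+1, (2|3)=-1; sign (−1)^0·+1^-2·-1^-2 = +1.
(a,b)_41: α=2, u≡38; β=1, v≡40 (mod 41); (38|41)=-1, (40|41)=+1; sign (−1)^0·-1^1·+1^2 = -1.
(a,b)_13: α=3, u≡7; β=3, v≡3 (mod 13); (7|13)=-1, (3|13)=+1; sign (−1)^0·-1^3·+1^3 = -1.
(a,b)_11: α=-2, u≡10; β=0, v≡5 (mod 11); (10|11)=-1, (5|11)=+1; sign (−1)^0·-1^0·+1^-2 = +1.
(a,b)_31: α=0, u≡8; β=-1, v≡22 (mod 31); (8|31)=+1, (22|31)=-1; sign (−1)^0·+1^-1·-1^0 = +1.
(481, 184016651 / ℚ) ramifies at {7, 13, 41, 43}: a division algebra.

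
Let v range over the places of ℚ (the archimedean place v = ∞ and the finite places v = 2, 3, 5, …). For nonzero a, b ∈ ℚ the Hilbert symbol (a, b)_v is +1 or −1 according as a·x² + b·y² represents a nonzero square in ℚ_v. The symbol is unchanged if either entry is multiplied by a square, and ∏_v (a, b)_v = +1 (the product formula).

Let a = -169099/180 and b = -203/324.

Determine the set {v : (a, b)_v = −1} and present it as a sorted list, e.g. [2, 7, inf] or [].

(a, b) ≡ (-17255, -203) mod (ℚ^×)²; places V = {2, 3, 5, 7, 17, 29, ∞}.
(a,b)_∞: sgn(-17255)=−, sgn(-203)=−, so -1.
(a,b)_3: α=-2, u≡1; β=-4, v≡1 (mod 3); (1|3)=+1, (1|3)=+1; sign (−1)^0·+1^-4·+1^-2 = +1.
(a,b)_17: α=1, u≡10; β=0, v≡1 (mod 17); (10|17)=-1, (1|17)=+1; sign (−1)^0·-1^0·+1^1 = +1.
(a,b)_29: α=1, u≡19; β=1, v≡16 (mod 29); (19|29)=-1, (16|29)=+1; sign (−1)^0·-1^1·+1^1 = -1.
(a,b)_2: α=-2, β=-2; u≡1, v≡5 (mod 8); ε(u)ε(v)=0·0, αω(v)=-2·1, βω(u)=-2·0; sum ≡ 0  ⇒  +1.
(a,b)_5: α=-1, u≡1; β=0, v≡3 (mod 5); (1|5)=+1, (3|5)=-1; sign (−1)^0·+1^0·-1^-1 = -1.
(a,b)_7: α=3, u≡5; β=1, v≡3 (mod 7); (5|7)=-1, (3|7)=-1; sign (−1)^1·-1^1·-1^3 = -1.
Ram(-17255, -203) = {5, 7, 29, ∞}; no ℚ_5-point on the conic.

[5, 7, 29, inf]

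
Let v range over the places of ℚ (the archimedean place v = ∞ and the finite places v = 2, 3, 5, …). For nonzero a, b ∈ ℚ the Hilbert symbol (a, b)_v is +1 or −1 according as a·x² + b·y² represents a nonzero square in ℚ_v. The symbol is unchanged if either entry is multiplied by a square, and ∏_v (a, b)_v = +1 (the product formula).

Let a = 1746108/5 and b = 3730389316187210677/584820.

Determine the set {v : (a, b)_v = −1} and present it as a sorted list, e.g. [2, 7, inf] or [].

Mod squares: a ≡ 1435, b ≡ 15785. Check v ∈ {∞, 2, 3, 5, 7, 11, 13, 19, 41}.
v=7: a=7^1·(≡4), b=7^1·(≡1) mod 7; (4|7)=+1, (1|7)=+1; (−1)^{1·1·3}·(+1)^1·(+1)^1 = -1.
v=41: a=41^1·(≡6), b=41^5·(≡2) mod 41; (6|41)=-1, (2|41)=+1; (−1)^{1·5·20}·(-1)^5·(+1)^1 = -1.
v=3: a=3^2·(≡1), b=3^-4·(≡2) mod 3; (1|3)=+1, (2|3)=-1; (−1)^{2·-4·1}·(+1)^-4·(-1)^2 = +1.
v=2: v_2(a)=2, v_2(b)=-2; units ≡ 3, 1 (mod 8); ε·ε+αω+βω = 1·0+2·0+-2·1 ≡ 0  ⇒  (a,b)_2 = +1.
v=19: a=19^0·(≡13), b=19^-2·(≡18) mod 19; (13|19)=-1, (18|19)=-1; (−1)^{0·-2·9}·(-1)^-2·(-1)^0 = +1.
v=∞: 1435 > 0 and 15785 > 0  ⇒  (a,b)_∞ = +1.
v=13: a=13^2·(≡2), b=13^4·(≡4) mod 13; (2|13)=-1, (4|13)=+1; (−1)^{2·4·6}·(-1)^4·(+1)^2 = +1.
v=5: a=5^-1·(≡3), b=5^-1·(≡3) mod 5; (3|5)=-1, (3|5)=-1; (−1)^{-1·-1·2}·(-1)^-1·(-1)^-1 = +1.
v=11: a=11^0·(≡9), b=11^5·(≡4) mod 11; (9|11)=+1, (4|11)=+1; (−1)^{0·5·5}·(+1)^5·(+1)^0 = +1.
Ram(1435, 15785) = {7, 41}; no ℚ_7-point on the conic.

[7, 41]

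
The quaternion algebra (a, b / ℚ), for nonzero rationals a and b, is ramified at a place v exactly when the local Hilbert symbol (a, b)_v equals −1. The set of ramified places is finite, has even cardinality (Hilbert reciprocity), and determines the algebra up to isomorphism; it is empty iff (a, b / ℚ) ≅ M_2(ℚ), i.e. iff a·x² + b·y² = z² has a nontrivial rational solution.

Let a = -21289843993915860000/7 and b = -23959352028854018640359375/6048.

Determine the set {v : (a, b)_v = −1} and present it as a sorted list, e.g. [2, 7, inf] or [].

(a, b) ≡ (-798, -9552774) mod (ℚ^×)²; places V = {2, 3, 5, 7, 11, 19, 23, 29, 31, ∞}.
(a,b)_∞: sgn(-798)=−, sgn(-9552774)=−, so -1.
(a,b)_23: α=2, u≡5; β=3, v≡22 (mod 23); (5|23)=-1, (22|23)=-1; sign (−1)^0·-1^3·-1^2 = -1.
(a,b)_3: α=1, u≡1; β=-3, v≡2 (mod 3); (1|3)=+1, (2|3)=-1; sign (−1)^1·+1^-3·-1^1 = +1.
(a,b)_7: α=-1, u≡6; β=-1, v≡3 (mod 7); (6|7)=-1, (3|7)=-1; sign (−1)^1·-1^-1·-1^-1 = -1.
(a,b)_2: α=5, β=-5; u≡1, v≡5 (mod 8); ε(u)ε(v)=0·0, αω(v)=5·1, βω(u)=-5·0; sum ≡ 1  ⇒  -1.
(a,b)_31: α=2, u≡4; β=3, v≡23 (mod 31); (4|31)=+1, (23|31)=-1; sign (−1)^0·+1^3·-1^2 = +1.
(a,b)_5: α=4, u≡2; β=6, v≡4 (mod 5); (2|5)=-1, (4|5)=+1; sign (−1)^0·-1^6·+1^4 = +1.
(a,b)_29: α=2, u≡10; β=3, v≡24 (mod 29); (10|29)=-1, (24|29)=+1; sign (−1)^0·-1^3·+1^2 = -1.
(a,b)_11: α=2, u≡4; β=3, v≡5 (mod 11); (4|11)=+1, (5|11)=+1; sign (−1)^0·+1^3·+1^2 = +1.
(a,b)_19: α=3, u≡12; β=4, v≡3 (mod 19); (12|19)=-1, (3|19)=-1; sign (−1)^0·-1^4·-1^3 = -1.
Ram(-798, -9552774) = {2, 7, 19, 23, 29, ∞}; no ℚ_2-point on the conic.

[2, 7, 19, 23, 29, inf]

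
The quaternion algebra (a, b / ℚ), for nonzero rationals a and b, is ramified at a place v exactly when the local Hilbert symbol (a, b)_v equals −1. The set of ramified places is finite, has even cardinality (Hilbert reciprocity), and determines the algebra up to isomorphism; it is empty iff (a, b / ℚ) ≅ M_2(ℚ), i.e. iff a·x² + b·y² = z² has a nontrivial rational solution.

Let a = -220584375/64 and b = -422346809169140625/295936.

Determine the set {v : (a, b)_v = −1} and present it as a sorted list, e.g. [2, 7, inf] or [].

[5, 7, 31, inf]

(a, b) ≡ (-39215, -217) mod (ℚ^×)²; places V = {2, 3, 5, 7, 11, 17, 23, 31, ∞}.
(a,b)_23: α=1, u≡17; β=2, v≡3 (mod 23); (17|23)=-1, (3|23)=+1; sign (−1)^0·-1^2·+1^1 = +1.
(a,b)_11: α=1, u≡2; β=2, v≡9 (mod 11); (2|11)=-1, (9|11)=+1; sign (−1)^0·-1^2·+1^1 = +1.
(a,b)_7: α=0, u≡3; β=1, v≡4 (mod 7); (3|7)=-1, (4|7)=+1; sign (−1)^0·-1^1·+1^0 = -1.
(a,b)_∞: sgn(-39215)=−, sgn(-217)=−, so -1.
(a,b)_3: α=2, u≡1; β=4, v≡2 (mod 3); (1|3)=+1, (2|3)=-1; sign (−1)^0·+1^4·-1^2 = +1.
(a,b)_2: α=-6, β=-10; u≡1, v≡7 (mod 8); ε(u)ε(v)=0·1, αω(v)=-6·0, βω(u)=-10·0; sum ≡ 0  ⇒  +1.
(a,b)_31: α=1, u≡11; β=3, v≡11 (mod 31); (11|31)=-1, (11|31)=-1; sign (−1)^1·-1^3·-1^1 = -1.
(a,b)_17: α=0, u≡2; β=-2, v≡8 (mod 17); (2|17)=+1, (8|17)=+1; sign (−1)^0·+1^-2·+1^0 = +1.
(a,b)_5: α=5, u≡2; β=8, v≡2 (mod 5); (2|5)=-1, (2|5)=-1; sign (−1)^0·-1^8·-1^5 = -1.
(-39215, -217 / ℚ) ramifies at {5, 7, 31, ∞}: a division algebra.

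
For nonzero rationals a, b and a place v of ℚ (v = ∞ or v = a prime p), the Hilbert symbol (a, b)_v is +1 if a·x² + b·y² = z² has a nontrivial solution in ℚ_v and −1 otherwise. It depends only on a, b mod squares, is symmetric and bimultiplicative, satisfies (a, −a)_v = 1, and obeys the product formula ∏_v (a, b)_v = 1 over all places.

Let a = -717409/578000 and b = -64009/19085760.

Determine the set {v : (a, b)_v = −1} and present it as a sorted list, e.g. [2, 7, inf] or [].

[5, inf]

(a, b) ≡ (-5, -15) mod (ℚ^×)²; places V = {2, 3, 5, 7, 11, 17, 23, 47, ∞}.
(a,b)_23: α=0, u≡3; β=2, v≡18 (mod 23); (3|23)=+1, (18|23)=+1; sign (−1)^0·+1^2·+1^0 = +1.
(a,b)_2: α=-4, β=-6; u≡3, v≡1 (mod 8); ε(u)ε(v)=1·0, αω(v)=-4·0, βω(u)=-6·1; sum ≡ 0  ⇒  +1.
(a,b)_5: α=-3, u≡4; β=-1, v≡3 (mod 5); (4|5)=+1, (3|5)=-1; sign (−1)^0·+1^-1·-1^-3 = -1.
(a,b)_7: α=2, u≡1; β=0, v≡6 (mod 7); (1|7)=+1, (6|7)=-1; sign (−1)^0·+1^0·-1^2 = +1.
(a,b)_3: α=0, u≡1; β=-3, v≡1 (mod 3); (1|3)=+1, (1|3)=+1; sign (−1)^0·+1^-3·+1^0 = +1.
(a,b)_17: α=-2, u≡10; β=0, v≡1 (mod 17); (10|17)=-1, (1|17)=+1; sign (−1)^0·-1^0·+1^-2 = +1.
(a,b)_∞: sgn(-5)=−, sgn(-15)=−, so -1.
(a,b)_47: α=0, u≡8; β=-2, v≡17 (mod 47); (8|47)=+1, (17|47)=+1; sign (−1)^0·+1^-2·+1^0 = +1.
(a,b)_11: α=4, u≡10; β=2, v≡10 (mod 11); (10|11)=-1, (10|11)=-1; sign (−1)^0·-1^2·-1^4 = +1.
(-5, -15 / ℚ) ramifies at {5, ∞}: a division algebra.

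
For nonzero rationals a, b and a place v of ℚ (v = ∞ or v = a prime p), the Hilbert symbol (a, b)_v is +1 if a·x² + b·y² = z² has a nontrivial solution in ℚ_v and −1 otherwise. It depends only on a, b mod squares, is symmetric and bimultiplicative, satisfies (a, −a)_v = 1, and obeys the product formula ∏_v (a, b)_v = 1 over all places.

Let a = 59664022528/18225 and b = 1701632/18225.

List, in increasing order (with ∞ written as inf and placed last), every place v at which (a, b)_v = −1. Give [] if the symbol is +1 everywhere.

[2, 17, 23, 31]

(a, b) ≡ (110143, 23) mod (ℚ^×)²; places V = {2, 3, 5, 11, 17, 19, 23, 31, ∞}.
(a,b)_19: α=1, u≡3; β=0, v≡17 (mod 19); (3|19)=-1, (17|19)=+1; sign (−1)^0·-1^0·+1^1 = +1.
(a,b)_23: α=2, u≡10; β=1, v≡12 (mod 23); (10|23)=-1, (12|23)=+1; sign (−1)^0·-1^1·+1^2 = -1.
(a,b)_31: α=1, u≡8; β=0, v≡17 (mod 31); (8|31)=+1, (17|31)=-1; sign (−1)^0·+1^0·-1^1 = -1.
(a,b)_11: α=1, u≡4; β=0, v≡1 (mod 11); (4|11)=+1, (1|11)=+1; sign (−1)^0·+1^0·+1^1 = +1.
(a,b)_5: α=-2, u≡2; β=-2, v≡3 (mod 5); (2|5)=-1, (3|5)=-1; sign (−1)^0·-1^-2·-1^-2 = +1.
(a,b)_∞: sgn(110143)=+, sgn(23)=+, so +1.
(a,b)_3: α=-6, u≡1; β=-6, v≡2 (mod 3); (1|3)=+1, (2|3)=-1; sign (−1)^0·+1^-6·-1^-6 = +1.
(a,b)_17: α=1, u≡16; β=2, v≡6 (mod 17); (16|17)=+1, (6|17)=-1; sign (−1)^0·+1^2·-1^1 = -1.
(a,b)_2: α=10, β=8; u≡7, v≡7 (mod 8); ε(u)ε(v)=1·1, αω(v)=10·0, βω(u)=8·0; sum ≡ 1  ⇒  -1.
(110143, 23 / ℚ) ramifies at {2, 17, 23, 31}: a division algebra.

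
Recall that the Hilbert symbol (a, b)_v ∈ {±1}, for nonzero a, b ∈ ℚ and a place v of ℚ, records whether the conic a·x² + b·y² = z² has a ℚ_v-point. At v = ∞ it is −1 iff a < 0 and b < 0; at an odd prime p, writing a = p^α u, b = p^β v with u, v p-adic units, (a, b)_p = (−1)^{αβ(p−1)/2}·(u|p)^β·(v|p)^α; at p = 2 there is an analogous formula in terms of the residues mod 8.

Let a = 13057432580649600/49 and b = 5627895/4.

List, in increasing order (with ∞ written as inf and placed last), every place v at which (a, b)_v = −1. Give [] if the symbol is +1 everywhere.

(a, b) ≡ (15466, 114855) mod (ℚ^×)²; places V = {2, 3, 5, 7, 11, 13, 19, 31, 37, ∞}.
(a,b)_37: α=1, u≡1; β=0, v≡21 (mod 37); (1|37)=+1, (21|37)=+1; sign (−1)^0·+1^0·+1^1 = +1.
(a,b)_3: α=2, u≡1; β=1, v≡2 (mod 3); (1|3)=+1, (2|3)=-1; sign (−1)^0·+1^1·-1^2 = +1.
(a,b)_19: α=3, u≡7; β=1, v≡13 (mod 19); (7|19)=+1, (13|19)=-1; sign (−1)^1·+1^1·-1^3 = +1.
(a,b)_2: α=7, β=-2; u≡5, v≡7 (mod 8); ε(u)ε(v)=0·1, αω(v)=7·0, βω(u)=-2·1; sum ≡ 0  ⇒  +1.
(a,b)_11: α=1, u≡4; β=0, v≡5 (mod 11); (4|11)=+1, (5|11)=+1; sign (−1)^0·+1^0·+1^1 = +1.
(a,b)_5: α=2, u≡1; β=1, v≡1 (mod 5); (1|5)=+1, (1|5)=+1; sign (−1)^0·+1^1·+1^2 = +1.
(a,b)_13: α=2, u≡10; β=1, v≡7 (mod 13); (10|13)=+1, (7|13)=-1; sign (−1)^0·+1^1·-1^2 = +1.
(a,b)_7: α=-2, u≡3; β=2, v≡5 (mod 7); (3|7)=-1, (5|7)=-1; sign (−1)^0·-1^2·-1^-2 = +1.
(a,b)_∞: sgn(15466)=+, sgn(114855)=+, so +1.
(a,b)_31: α=2, u≡18; β=1, v≡10 (mod 31); (18|31)=+1, (10|31)=+1; sign (−1)^0·+1^1·+1^2 = +1.
Ram(a, b) = ∅: the form 15466·x² + 114855·y² − z² is isotropic over every ℚ_v, so by Hasse–Minkowski it is isotropic over ℚ.

[]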